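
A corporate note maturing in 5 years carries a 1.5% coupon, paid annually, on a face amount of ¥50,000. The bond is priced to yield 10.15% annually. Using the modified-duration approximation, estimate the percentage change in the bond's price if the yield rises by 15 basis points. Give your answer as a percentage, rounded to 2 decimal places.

Periodic yield y = 0.1015. Modified duration first:
  t   CF        PV=CF/(1+0.1015)^t    t·PV
  1       750.00       680.8897       680.8897
  2       750.00       618.1477     1,236.2954
  3       750.00       561.1872     1,683.5616
  4       750.00       509.4754     2,037.9018
  5    50,750.00    31,297.7804   156,488.9021
  Σ                 33,667.4805   162,127.5505
P = 33,667.4805; D_Mac = 4.81555 yrs; D_mod = 4.81555/(1+0.1015) = 4.37181 yrs.
ΔP/P ≈ -D_mod · Δy = -4.37181 × (+0.0015) = -0.006558 = -0.6558%.

-0.66%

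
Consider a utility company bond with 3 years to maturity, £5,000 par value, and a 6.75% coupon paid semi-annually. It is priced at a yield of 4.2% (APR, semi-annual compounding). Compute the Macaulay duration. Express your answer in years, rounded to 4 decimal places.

Periodic yield y = 0.021. Discount each cash flow and weight by its period:
  t   CF        PV=CF/(1+0.021)^t    t·PV
  1       168.75       165.2791       165.2791
  2       168.75       161.8797       323.7593
  3       168.75       158.5501       475.6503
  4       168.75       155.2890       621.1562
  5       168.75       152.0950       760.4752
  6     5,168.75     4,562.7962    27,376.7774
  Σ                  5,355.8892    29,723.0976
Price P = Σ PV = 5,355.8892.
Macaulay duration = Σ(t·PV) / P = 29,723.0976 / 5,355.8892 = 5.54961 half-year periods.
In years: 5.54961 / 2 = 2.77481 years.

2.7748 years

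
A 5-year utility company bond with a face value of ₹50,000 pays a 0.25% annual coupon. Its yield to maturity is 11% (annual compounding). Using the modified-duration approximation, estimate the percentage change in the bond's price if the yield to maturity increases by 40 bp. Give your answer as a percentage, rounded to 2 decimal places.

-1.79%

Periodic yield y = 0.11. Modified duration first:
  t   CF        PV=CF/(1+0.11)^t    t·PV
  1       125.00       112.6126       112.6126
  2       125.00       101.4528       202.9056
  3       125.00        91.3989       274.1968
  4       125.00        82.3414       329.3655
  5    50,125.00    29,746.7478   148,733.7391
  Σ                 30,134.5535   149,652.8196
P = 30,134.5535; D_Mac = 4.96615 yrs; D_mod = 4.96615/(1+0.11) = 4.47401 yrs.
ΔP/P ≈ -D_mod · Δy = -4.47401 × (+0.004) = -0.017896 = -1.7896%.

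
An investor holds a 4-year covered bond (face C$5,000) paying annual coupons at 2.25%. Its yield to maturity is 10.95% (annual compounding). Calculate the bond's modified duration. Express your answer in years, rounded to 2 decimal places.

Periodic yield y = 0.1095. First find Macaulay duration:
  t   CF        PV=CF/(1+0.1095)^t    t·PV
  1       112.50       101.3970       101.3970
  2       112.50        91.3898       182.7797
  3       112.50        82.3703       247.1109
  4     5,112.50     3,373.8370    13,495.3479
  Σ                  3,648.9941    14,026.6355
P = 3,648.9941; Macaulay duration = 14,026.6355 / 3,648.9941 = 3.84397 years.
Modified duration = D_Mac / (1 + y) = 3.84397 / 1.1095 = 3.46460 years.

3.46 years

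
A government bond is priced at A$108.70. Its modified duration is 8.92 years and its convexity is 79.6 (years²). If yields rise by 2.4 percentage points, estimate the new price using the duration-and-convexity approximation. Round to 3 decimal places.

Duration effect: -D_mod·Δy = -8.92 × (+0.024) = -0.214080
Convexity effect: ½·C·(Δy)² = 0.5 × 79.6 × (0.024)² = +0.0229248
ΔP/P ≈ -0.214080 + 0.0229248 = -0.1911552
New price ≈ 108.70 × (1 - 0.1911552) = 87.92142976.

A$87.921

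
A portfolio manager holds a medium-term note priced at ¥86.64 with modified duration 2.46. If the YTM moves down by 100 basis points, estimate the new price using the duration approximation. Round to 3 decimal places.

¥88.771

Duration approximation: ΔP/P ≈ -D_mod · Δy = -2.46 × (-0.01) = +0.024600.
New price ≈ 86.64 × (1 + 0.024600) = 88.771344.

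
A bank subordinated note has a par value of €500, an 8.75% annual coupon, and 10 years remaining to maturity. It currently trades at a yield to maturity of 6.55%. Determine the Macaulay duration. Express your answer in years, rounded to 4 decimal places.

Periodic yield y = 0.0655. Discount each cash flow and weight by its year:
  t   CF        PV=CF/(1+0.0655)^t    t·PV
  1        43.75        41.0605        41.0605
  2        43.75        38.5364        77.0728
  3        43.75        36.1674       108.5023
  4        43.75        33.9441       135.7764
  5        43.75        31.8574       159.2872
  6        43.75        29.8990       179.3943
  7        43.75        28.0610       196.4273
  8        43.75        26.3360       210.6883
  9        43.75        24.7171       222.4536
  10      543.75       288.3133     2,883.1333
  Σ                    578.8924     4,213.7961
Price P = Σ PV = 578.8924.
Macaulay duration = Σ(t·PV) / P = 4,213.7961 / 578.8924 = 7.27907 years.

7.2791 years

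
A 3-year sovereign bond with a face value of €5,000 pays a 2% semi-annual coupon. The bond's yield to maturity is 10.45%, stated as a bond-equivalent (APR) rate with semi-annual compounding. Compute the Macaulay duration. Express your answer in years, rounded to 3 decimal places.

Periodic yield y = 0.05225. Discount each cash flow and weight by its period:
  t   CF        PV=CF/(1+0.05225)^t    t·PV
  1        50.00        47.5172        47.5172
  2        50.00        45.1577        90.3155
  3        50.00        42.9154       128.7462
  4        50.00        40.7844       163.1377
  5        50.00        38.7592       193.7962
  6     5,050.00     3,720.2984    22,321.7902
  Σ                  3,935.4324    22,945.3030
Price P = Σ PV = 3,935.4324.
Macaulay duration = Σ(t·PV) / P = 22,945.3030 / 3,935.4324 = 5.83044 half-year periods.
In years: 5.83044 / 2 = 2.91522 years.

2.915 years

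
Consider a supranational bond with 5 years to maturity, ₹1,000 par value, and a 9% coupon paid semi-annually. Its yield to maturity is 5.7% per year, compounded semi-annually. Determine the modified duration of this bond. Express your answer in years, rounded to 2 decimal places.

Periodic yield y = 0.0285. First find Macaulay duration:
  t   CF        PV=CF/(1+0.0285)^t    t·PV
  1        45.00        43.7530        43.7530
  2        45.00        42.5406        85.0813
  3        45.00        41.3618       124.0855
  4        45.00        40.2157       160.8627
  5        45.00        39.1013       195.5064
  6        45.00        38.0178       228.1067
  7        45.00        36.9643       258.7501
  8        45.00        35.9400       287.5200
  9        45.00        34.9441       314.4969
  10    1,045.00       788.9933     7,889.9333
  Σ                  1,141.8320     9,588.0958
P = 1,141.8320; Macaulay duration = 9,588.0958 / 1,141.8320 = 8.39712 half-year periods = 4.19856 years.
Modified duration = D_Mac / (1 + y) = 4.19856 / 1.0285 = 4.08222 years.

4.08 years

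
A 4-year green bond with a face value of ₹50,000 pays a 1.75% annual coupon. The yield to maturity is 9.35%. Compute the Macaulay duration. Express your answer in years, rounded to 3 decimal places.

3.880 years

Periodic yield y = 0.0935. Discount each cash flow and weight by its year:
  t   CF        PV=CF/(1+0.0935)^t    t·PV
  1       875.00       800.1829       800.1829
  2       875.00       731.7631     1,463.5261
  3       875.00       669.1935     2,007.5804
  4    50,875.00    35,581.9113   142,327.6452
  Σ                 37,783.0507   146,598.9346
Price P = Σ PV = 37,783.0507.
Macaulay duration = Σ(t·PV) / P = 146,598.9346 / 37,783.0507 = 3.88002 years.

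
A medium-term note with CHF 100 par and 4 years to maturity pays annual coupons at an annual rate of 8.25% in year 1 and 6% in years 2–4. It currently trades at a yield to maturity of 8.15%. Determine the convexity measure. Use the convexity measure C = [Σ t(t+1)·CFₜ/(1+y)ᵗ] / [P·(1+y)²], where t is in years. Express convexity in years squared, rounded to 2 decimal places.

14.88

With y = 0.0815:
  t   CF        PV=CF/(1+0.0815)^t    t·PV        t(t+1)·PV
  1         8.25         7.6283         7.6283          15.2566
  2         6.00         5.1298        10.2595          30.7786
  3         6.00         4.7432        14.2296          56.9184
  4       106.00        77.4818       309.9272       1,549.6362
  Σ                     94.9831       342.0447       1,652.5899
P = 94.9831.
Convexity = Σ t(t+1)·PV / [P·(1+y)²] = 1,652.5899 / (94.9831 × 1.169642) = 14.87530.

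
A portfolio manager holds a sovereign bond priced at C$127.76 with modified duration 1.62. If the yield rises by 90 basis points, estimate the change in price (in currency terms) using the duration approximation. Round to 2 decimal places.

-C$1.86

Duration approximation: ΔP/P ≈ -D_mod · Δy = -1.62 × (+0.009) = -0.014580.
ΔP ≈ 127.76 × (-0.014580) = -1.8627408.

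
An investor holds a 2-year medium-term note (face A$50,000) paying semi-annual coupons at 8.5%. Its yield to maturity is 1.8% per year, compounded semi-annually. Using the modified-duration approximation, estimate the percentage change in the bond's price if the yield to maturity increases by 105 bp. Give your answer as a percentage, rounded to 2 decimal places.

-1.97%

Periodic yield y = 0.009. Modified duration first:
  t   CF        PV=CF/(1+0.009)^t    t·PV
  1     2,125.00     2,106.0456     2,106.0456
  2     2,125.00     2,087.2602     4,174.5205
  3     2,125.00     2,068.6425     6,205.9274
  4    52,125.00    50,289.9731   201,159.8923
  Σ                 56,551.9214   213,646.3857
P = 56,551.9214; D_Mac = 3.77788 half-year periods = 1.88894 yrs; D_mod = 1.88894/(1+0.009) = 1.87209 yrs.
ΔP/P ≈ -D_mod · Δy = -1.87209 × (+0.0105) = -0.019657 = -1.9657%.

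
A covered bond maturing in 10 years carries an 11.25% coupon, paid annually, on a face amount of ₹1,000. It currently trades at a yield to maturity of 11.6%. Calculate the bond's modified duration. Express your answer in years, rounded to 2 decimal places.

5.78 years

Periodic yield y = 0.116. First find Macaulay duration:
  t   CF        PV=CF/(1+0.116)^t    t·PV
  1       112.50       100.8065       100.8065
  2       112.50        90.3284       180.6567
  3       112.50        80.9394       242.8182
  4       112.50        72.5263       290.1053
  5       112.50        64.9878       324.9388
  6       112.50        58.2328       349.3965
  7       112.50        52.1799       365.2592
  8       112.50        46.7562       374.0494
  9       112.50        41.8962       377.0659
  10    1,112.50       371.2428     3,712.4283
  Σ                    979.8962     6,317.5249
P = 979.8962; Macaulay duration = 6,317.5249 / 979.8962 = 6.44714 years.
Modified duration = D_Mac / (1 + y) = 6.44714 / 1.116 = 5.77700 years.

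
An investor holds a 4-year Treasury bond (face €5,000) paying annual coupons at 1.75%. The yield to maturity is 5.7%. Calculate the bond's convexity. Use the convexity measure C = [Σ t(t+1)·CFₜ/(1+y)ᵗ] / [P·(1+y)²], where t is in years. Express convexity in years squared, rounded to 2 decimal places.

17.24

With y = 0.057:
  t   CF        PV=CF/(1+0.057)^t    t·PV        t(t+1)·PV
  1        87.50        82.7815        82.7815         165.5629
  2        87.50        78.3174       156.6347         469.9042
  3        87.50        74.0940       222.2820         889.1281
  4     5,087.50     4,075.7212    16,302.8850      81,514.4249
  Σ                  4,310.9141    16,764.5832      83,039.0201
P = 4,310.9141.
Convexity = Σ t(t+1)·PV / [P·(1+y)²] = 83,039.0201 / (4,310.9141 × 1.117249) = 17.24102.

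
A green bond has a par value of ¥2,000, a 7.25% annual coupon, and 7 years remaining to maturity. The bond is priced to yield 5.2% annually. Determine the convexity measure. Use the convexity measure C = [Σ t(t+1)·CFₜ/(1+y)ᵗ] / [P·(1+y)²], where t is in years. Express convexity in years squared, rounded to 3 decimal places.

39.219

With y = 0.052:
  t   CF        PV=CF/(1+0.052)^t    t·PV        t(t+1)·PV
  1       145.00       137.8327       137.8327         275.6654
  2       145.00       131.0197       262.0394         786.1181
  3       145.00       124.5434       373.6303       1,494.5210
  4       145.00       118.3873       473.5491       2,367.7456
  5       145.00       112.5354       562.6772       3,376.0631
  6       145.00       106.9728       641.8371       4,492.8597
  7     2,145.00     1,504.2399    10,529.6796      84,237.4370
  Σ                  2,235.5313    12,981.2453      97,030.4099
P = 2,235.5313.
Convexity = Σ t(t+1)·PV / [P·(1+y)²] = 97,030.4099 / (2,235.5313 × 1.106704) = 39.21892.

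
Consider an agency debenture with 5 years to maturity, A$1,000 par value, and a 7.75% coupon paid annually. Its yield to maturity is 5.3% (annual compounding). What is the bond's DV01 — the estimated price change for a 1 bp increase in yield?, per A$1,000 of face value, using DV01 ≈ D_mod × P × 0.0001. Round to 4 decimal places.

Periodic yield y = 0.053.
  t   CF        PV=CF/(1+0.053)^t    t·PV
  1        77.50        73.5992        73.5992
  2        77.50        69.8948       139.7896
  3        77.50        66.3768       199.1305
  4        77.50        63.0359       252.1438
  5     1,077.50       832.2914     4,161.4572
  Σ                  1,105.1983     4,826.1203
P = 1,105.1983; D_Mac = 4.36675 yrs; D_mod = 4.14696 yrs.
DV01 ≈ 4.14696 × 1,105.1983 × 0.0001 = 0.458321.

A$0.4583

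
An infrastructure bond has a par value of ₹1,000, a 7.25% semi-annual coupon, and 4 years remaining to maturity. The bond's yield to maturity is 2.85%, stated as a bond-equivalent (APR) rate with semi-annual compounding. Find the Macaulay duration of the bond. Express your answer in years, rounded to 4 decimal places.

Periodic yield y = 0.01425. Discount each cash flow and weight by its period:
  t   CF        PV=CF/(1+0.01425)^t    t·PV
  1        36.25        35.7407        35.7407
  2        36.25        35.2385        70.4771
  3        36.25        34.7435       104.2304
  4        36.25        34.2553       137.0213
  5        36.25        33.7740       168.8702
  6        36.25        33.2995       199.7971
  7        36.25        32.8317       229.8216
  8     1,036.25       925.3466     7,402.7724
  Σ                  1,165.2298     8,348.7307
Price P = Σ PV = 1,165.2298.
Macaulay duration = Σ(t·PV) / P = 8,348.7307 / 1,165.2298 = 7.16488 half-year periods.
In years: 7.16488 / 2 = 3.58244 years.

3.5824 years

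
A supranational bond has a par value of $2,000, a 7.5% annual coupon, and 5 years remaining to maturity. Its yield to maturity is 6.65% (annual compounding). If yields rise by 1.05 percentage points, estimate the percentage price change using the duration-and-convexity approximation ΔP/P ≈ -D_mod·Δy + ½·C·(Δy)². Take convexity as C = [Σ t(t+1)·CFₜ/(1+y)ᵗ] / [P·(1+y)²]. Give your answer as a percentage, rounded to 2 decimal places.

-4.17%

With y = 0.0665:
  t   CF        PV=CF/(1+0.0665)^t    t·PV        t(t+1)·PV
  1       150.00       140.6470       140.6470         281.2940
  2       150.00       131.8771       263.7543         791.2629
  3       150.00       123.6541       370.9624       1,483.8497
  4       150.00       115.9439       463.7755       2,318.8775
  5     2,150.00     1,558.2393     7,791.1966      46,747.1798
  Σ                  2,070.3615     9,030.3358      51,622.4639
P = 2,070.3615; D_Mac = 4.36172 yrs; D_mod = 4.08975 yrs; C = 21.92153.
Duration effect: -4.08975 × (+0.0105) = -0.042942
Convexity effect: 0.5 × 21.92153 × (0.0105)² = +0.0012084
ΔP/P ≈ -0.042942 + 0.0012084 = -0.041734 = -4.1734%.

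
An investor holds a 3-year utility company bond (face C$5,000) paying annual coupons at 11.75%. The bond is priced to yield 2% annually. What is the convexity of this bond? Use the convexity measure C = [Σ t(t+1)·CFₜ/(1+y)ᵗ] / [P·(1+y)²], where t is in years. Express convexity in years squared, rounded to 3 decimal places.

10.161

With y = 0.02:
  t   CF        PV=CF/(1+0.02)^t    t·PV        t(t+1)·PV
  1       587.50       575.9804       575.9804       1,151.9608
  2       587.50       564.6867     1,129.3733       3,388.1200
  3     5,587.50     5,265.2260    15,795.6781      63,182.7125
  Σ                  6,405.8931    17,501.0318      67,722.7933
P = 6,405.8931.
Convexity = Σ t(t+1)·PV / [P·(1+y)²] = 67,722.7933 / (6,405.8931 × 1.040400) = 10.16143.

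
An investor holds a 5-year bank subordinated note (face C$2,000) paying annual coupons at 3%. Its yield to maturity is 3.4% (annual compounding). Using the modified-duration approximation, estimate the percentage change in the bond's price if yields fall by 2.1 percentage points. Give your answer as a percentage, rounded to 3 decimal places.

Periodic yield y = 0.034. Modified duration first:
  t   CF        PV=CF/(1+0.034)^t    t·PV
  1        60.00        58.0271        58.0271
  2        60.00        56.1190       112.2381
  3        60.00        54.2737       162.8212
  4        60.00        52.4891       209.9564
  5     2,060.00     1,742.8681     8,714.3406
  Σ                  1,963.7771     9,257.3833
P = 1,963.7771; D_Mac = 4.71407 yrs; D_mod = 4.71407/(1+0.034) = 4.55906 yrs.
ΔP/P ≈ -D_mod · Δy = -4.55906 × (-0.021) = +0.095740 = +9.5740%.

+9.574%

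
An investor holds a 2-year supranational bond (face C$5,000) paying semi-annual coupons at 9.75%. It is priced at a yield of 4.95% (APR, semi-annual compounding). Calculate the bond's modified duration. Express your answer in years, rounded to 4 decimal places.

Periodic yield y = 0.02475. First find Macaulay duration:
  t   CF        PV=CF/(1+0.02475)^t    t·PV
  1       243.75       237.8629       237.8629
  2       243.75       232.1180       464.2359
  3       243.75       226.5118       679.5354
  4     5,243.75     4,755.2162    19,020.8649
  Σ                  5,451.7089    20,402.4992
P = 5,451.7089; Macaulay duration = 20,402.4992 / 5,451.7089 = 3.74240 half-year periods = 1.87120 years.
Modified duration = D_Mac / (1 + y) = 1.87120 / 1.02475 = 1.82601 years.

1.8260 years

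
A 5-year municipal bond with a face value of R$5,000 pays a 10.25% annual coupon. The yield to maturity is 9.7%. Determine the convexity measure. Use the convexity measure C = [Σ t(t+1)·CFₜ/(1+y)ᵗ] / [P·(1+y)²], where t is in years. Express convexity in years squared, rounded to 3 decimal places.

19.423

With y = 0.097:
  t   CF        PV=CF/(1+0.097)^t    t·PV        t(t+1)·PV
  1       512.50       467.1832       467.1832         934.3665
  2       512.50       425.8735       851.7470       2,555.2410
  3       512.50       388.2165     1,164.6495       4,658.5980
  4       512.50       353.8892     1,415.5570       7,077.7848
  5     5,512.50     3,469.8881    17,349.4403     104,096.6418
  Σ                  5,105.0505    21,248.5770     119,322.6321
P = 5,105.0505.
Convexity = Σ t(t+1)·PV / [P·(1+y)²] = 119,322.6321 / (5,105.0505 × 1.203409) = 19.42270.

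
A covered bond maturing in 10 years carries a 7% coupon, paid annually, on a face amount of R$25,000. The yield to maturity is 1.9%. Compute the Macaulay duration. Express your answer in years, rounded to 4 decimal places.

Periodic yield y = 0.019. Discount each cash flow and weight by its year:
  t   CF        PV=CF/(1+0.019)^t    t·PV
  1     1,750.00     1,717.3700     1,717.3700
  2     1,750.00     1,685.3484     3,370.6967
  3     1,750.00     1,653.9238     4,961.7714
  4     1,750.00     1,623.0852     6,492.3407
  5     1,750.00     1,592.8216     7,964.1079
  6     1,750.00     1,563.1222     9,378.7335
  7     1,750.00     1,533.9767    10,737.8368
  8     1,750.00     1,505.3746    12,042.9966
  9     1,750.00     1,477.3058    13,295.7519
  10   26,750.00    22,160.6220   221,606.2202
  Σ                 36,512.9502   291,567.8257
Price P = Σ PV = 36,512.9502.
Macaulay duration = Σ(t·PV) / P = 291,567.8257 / 36,512.9502 = 7.98533 years.

7.9853 years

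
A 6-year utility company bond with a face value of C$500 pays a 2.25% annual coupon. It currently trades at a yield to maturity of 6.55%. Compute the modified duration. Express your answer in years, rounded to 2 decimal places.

5.29 years

Periodic yield y = 0.0655. First find Macaulay duration:
  t   CF        PV=CF/(1+0.0655)^t    t·PV
  1        11.25        10.5584        10.5584
  2        11.25         9.9094        19.8187
  3        11.25         9.3002        27.9006
  4        11.25         8.7285        34.9139
  5        11.25         8.1919        40.9596
  6       511.25       349.3917     2,096.3503
  Σ                    396.0801     2,230.5015
P = 396.0801; Macaulay duration = 2,230.5015 / 396.0801 = 5.63144 years.
Modified duration = D_Mac / (1 + y) = 5.63144 / 1.0655 = 5.28526 years.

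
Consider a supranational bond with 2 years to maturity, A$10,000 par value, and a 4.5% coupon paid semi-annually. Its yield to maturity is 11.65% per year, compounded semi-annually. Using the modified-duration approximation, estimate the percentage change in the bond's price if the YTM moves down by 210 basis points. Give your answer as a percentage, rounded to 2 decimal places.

+3.83%

Periodic yield y = 0.05825. Modified duration first:
  t   CF        PV=CF/(1+0.05825)^t    t·PV
  1       225.00       212.6152       212.6152
  2       225.00       200.9120       401.8241
  3       225.00       189.8531       569.5593
  4    10,225.00     8,152.8642    32,611.4568
  Σ                  8,756.2445    33,795.4553
P = 8,756.2445; D_Mac = 3.85958 half-year periods = 1.92979 yrs; D_mod = 1.92979/(1+0.05825) = 1.82357 yrs.
ΔP/P ≈ -D_mod · Δy = -1.82357 × (-0.021) = +0.038295 = +3.8295%.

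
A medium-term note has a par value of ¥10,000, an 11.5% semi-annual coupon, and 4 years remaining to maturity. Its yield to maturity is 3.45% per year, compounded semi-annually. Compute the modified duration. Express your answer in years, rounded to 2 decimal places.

3.35 years

Periodic yield y = 0.01725. First find Macaulay duration:
  t   CF        PV=CF/(1+0.01725)^t    t·PV
  1       575.00       565.2494       565.2494
  2       575.00       555.6642     1,111.3285
  3       575.00       546.2416     1,638.7247
  4       575.00       536.9787     2,147.9148
  5       575.00       527.8729     2,639.3644
  6       575.00       518.9215     3,113.5289
  7       575.00       510.1219     3,570.8532
  8    10,575.00     9,222.7150    73,781.7199
  Σ                 12,983.7652    88,568.6838
P = 12,983.7652; Macaulay duration = 88,568.6838 / 12,983.7652 = 6.82149 half-year periods = 3.41075 years.
Modified duration = D_Mac / (1 + y) = 3.41075 / 1.01725 = 3.35291 years.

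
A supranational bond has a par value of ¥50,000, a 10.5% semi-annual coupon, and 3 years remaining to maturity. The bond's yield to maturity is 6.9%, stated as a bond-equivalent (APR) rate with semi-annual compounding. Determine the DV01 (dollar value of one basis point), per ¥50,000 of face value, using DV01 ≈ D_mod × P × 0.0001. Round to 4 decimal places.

¥14.1329

Periodic yield y = 0.0345.
  t   CF        PV=CF/(1+0.0345)^t    t·PV
  1     2,625.00     2,537.4577     2,537.4577
  2     2,625.00     2,452.8349     4,905.6698
  3     2,625.00     2,371.0342     7,113.1027
  4     2,625.00     2,291.9616     9,167.8462
  5     2,625.00     2,215.5259    11,077.6295
  6    52,625.00    42,934.7698   257,608.6189
  Σ                 54,803.5841   292,410.3248
P = 54,803.5841; D_Mac = 5.33561 half-year periods = 2.66780 yrs; D_mod = 2.57883 yrs.
DV01 ≈ 2.57883 × 54,803.5841 × 0.0001 = 14.132930.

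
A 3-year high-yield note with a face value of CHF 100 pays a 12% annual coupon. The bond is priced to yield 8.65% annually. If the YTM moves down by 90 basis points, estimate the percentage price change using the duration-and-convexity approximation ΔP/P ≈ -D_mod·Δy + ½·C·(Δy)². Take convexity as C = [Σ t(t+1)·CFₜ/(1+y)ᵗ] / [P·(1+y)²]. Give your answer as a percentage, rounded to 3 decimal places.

With y = 0.0865:
  t   CF        PV=CF/(1+0.0865)^t    t·PV        t(t+1)·PV
  1        12.00        11.0446        11.0446          22.0893
  2        12.00        10.1653        20.3307          60.9920
  3       112.00        87.3230       261.9691       1,047.8764
  Σ                    108.5330       293.3444       1,130.9577
P = 108.5330; D_Mac = 2.70281 yrs; D_mod = 2.48763 yrs; C = 8.82724.
Duration effect: -2.48763 × (-0.009) = +0.022389
Convexity effect: 0.5 × 8.82724 × (-0.009)² = +0.0003575
ΔP/P ≈ +0.022389 + 0.0003575 = +0.022746 = +2.2746%.

+2.275%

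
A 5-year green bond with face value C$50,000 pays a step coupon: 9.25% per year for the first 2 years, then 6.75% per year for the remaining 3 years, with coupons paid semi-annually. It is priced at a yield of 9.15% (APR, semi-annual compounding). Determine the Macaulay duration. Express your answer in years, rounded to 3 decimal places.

4.140 years

Periodic yield y = 0.04575. Discount each cash flow and weight by its period:
  t   CF        PV=CF/(1+0.04575)^t    t·PV
  1     2,312.50     2,211.3316     2,211.3316
  2     2,312.50     2,114.5891     4,229.1783
  3     2,312.50     2,022.0790     6,066.2370
  4     2,312.50     1,933.6161     7,734.4643
  5     1,687.50     1,349.2872     6,746.4362
  6     1,687.50     1,290.2579     7,741.5477
  7     1,687.50     1,233.8111     8,636.6776
  8     1,687.50     1,179.8337     9,438.6696
  9     1,687.50     1,128.2177    10,153.9596
  10   51,687.50    33,045.0790   330,450.7899
  Σ                 47,508.1025   393,409.2918
Price P = Σ PV = 47,508.1025.
Macaulay duration = Σ(t·PV) / P = 393,409.2918 / 47,508.1025 = 8.28089 half-year periods.
In years: 8.28089 / 2 = 4.14044 years.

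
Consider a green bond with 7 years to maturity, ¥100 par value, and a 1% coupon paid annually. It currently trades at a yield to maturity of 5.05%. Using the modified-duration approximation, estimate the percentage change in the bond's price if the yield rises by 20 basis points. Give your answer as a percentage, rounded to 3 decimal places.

Periodic yield y = 0.0505. Modified duration first:
  t   CF        PV=CF/(1+0.0505)^t    t·PV
  1         1.00         0.9519         0.9519
  2         1.00         0.9062         1.8123
  3         1.00         0.8626         2.5878
  4         1.00         0.8211         3.2845
  5         1.00         0.7817         3.9083
  6         1.00         0.7441         4.4645
  7       101.00        71.5400       500.7800
  Σ                     76.6076       517.7895
P = 76.6076; D_Mac = 6.75898 yrs; D_mod = 6.75898/(1+0.0505) = 6.43406 yrs.
ΔP/P ≈ -D_mod · Δy = -6.43406 × (+0.002) = -0.012868 = -1.2868%.

-1.287%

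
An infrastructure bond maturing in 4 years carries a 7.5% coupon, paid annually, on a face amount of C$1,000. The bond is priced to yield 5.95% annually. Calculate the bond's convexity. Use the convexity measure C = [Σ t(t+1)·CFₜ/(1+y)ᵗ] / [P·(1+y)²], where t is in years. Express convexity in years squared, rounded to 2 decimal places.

With y = 0.0595:
  t   CF        PV=CF/(1+0.0595)^t    t·PV        t(t+1)·PV
  1        75.00        70.7881        70.7881         141.5762
  2        75.00        66.8127       133.6255         400.8765
  3        75.00        63.0606       189.1819         756.7277
  4     1,075.00       853.1092     3,412.4368      17,062.1838
  Σ                  1,053.7707     3,806.0323      18,361.3642
P = 1,053.7707.
Convexity = Σ t(t+1)·PV / [P·(1+y)²] = 18,361.3642 / (1,053.7707 × 1.122540) = 15.52233.

15.52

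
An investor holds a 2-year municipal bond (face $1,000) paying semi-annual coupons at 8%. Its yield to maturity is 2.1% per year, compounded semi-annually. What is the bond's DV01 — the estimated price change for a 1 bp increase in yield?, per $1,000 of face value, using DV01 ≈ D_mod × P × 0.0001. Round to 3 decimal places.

Periodic yield y = 0.0105.
  t   CF        PV=CF/(1+0.0105)^t    t·PV
  1        40.00        39.5844        39.5844
  2        40.00        39.1730        78.3461
  3        40.00        38.7660       116.2980
  4     1,040.00       997.4430     3,989.7718
  Σ                  1,114.9664     4,224.0003
P = 1,114.9664; D_Mac = 3.78846 half-year periods = 1.89423 yrs; D_mod = 1.87454 yrs.
DV01 ≈ 1.87454 × 1,114.9664 × 0.0001 = 0.209005.

$0.209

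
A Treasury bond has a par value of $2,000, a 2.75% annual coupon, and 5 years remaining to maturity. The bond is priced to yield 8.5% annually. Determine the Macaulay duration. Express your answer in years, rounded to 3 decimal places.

4.697 years

Periodic yield y = 0.085. Discount each cash flow and weight by its year:
  t   CF        PV=CF/(1+0.085)^t    t·PV
  1        55.00        50.6912        50.6912
  2        55.00        46.7200        93.4401
  3        55.00        43.0599       129.1798
  4        55.00        39.6866       158.7463
  5     2,055.00     1,366.6683     6,833.3417
  Σ                  1,546.8262     7,265.3992
Price P = Σ PV = 1,546.8262.
Macaulay duration = Σ(t·PV) / P = 7,265.3992 / 1,546.8262 = 4.69697 years.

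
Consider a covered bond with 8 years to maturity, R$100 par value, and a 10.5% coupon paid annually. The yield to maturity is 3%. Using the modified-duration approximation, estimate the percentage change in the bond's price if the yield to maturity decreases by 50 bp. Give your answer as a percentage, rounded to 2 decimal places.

+3.03%

Periodic yield y = 0.03. Modified duration first:
  t   CF        PV=CF/(1+0.03)^t    t·PV
  1        10.50        10.1942        10.1942
  2        10.50         9.8973        19.7945
  3        10.50         9.6090        28.8270
  4        10.50         9.3291        37.3165
  5        10.50         9.0574        45.2870
  6        10.50         8.7936        52.7615
  7        10.50         8.5375        59.7622
  8       110.50        87.2297       697.8378
  Σ                    152.6477       951.7806
P = 152.6477; D_Mac = 6.23515 yrs; D_mod = 6.23515/(1+0.03) = 6.05354 yrs.
ΔP/P ≈ -D_mod · Δy = -6.05354 × (-0.005) = +0.030268 = +3.0268%.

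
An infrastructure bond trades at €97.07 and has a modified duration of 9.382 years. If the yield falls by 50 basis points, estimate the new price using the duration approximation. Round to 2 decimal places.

€101.62

Duration approximation: ΔP/P ≈ -D_mod · Δy = -9.382 × (-0.005) = +0.046910.
New price ≈ 97.07 × (1 + 0.046910) = 101.6235537.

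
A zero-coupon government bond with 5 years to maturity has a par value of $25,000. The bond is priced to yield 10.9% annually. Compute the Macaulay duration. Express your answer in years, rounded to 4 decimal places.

5.0000 years

A zero-coupon bond has a single cash flow at maturity, so its Macaulay duration equals its maturity: 5 years.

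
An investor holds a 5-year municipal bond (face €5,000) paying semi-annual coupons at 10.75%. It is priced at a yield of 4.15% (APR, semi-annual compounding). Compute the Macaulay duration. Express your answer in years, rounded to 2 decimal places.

Periodic yield y = 0.02075. Discount each cash flow and weight by its period:
  t   CF        PV=CF/(1+0.02075)^t    t·PV
  1       268.75       263.2868       263.2868
  2       268.75       257.9347       515.8693
  3       268.75       252.6913       758.0739
  4       268.75       247.5546       990.2182
  5       268.75       242.5222     1,212.6111
  6       268.75       237.5922     1,425.5531
  7       268.75       232.7624     1,629.3365
  8       268.75       228.0307     1,824.2458
  9       268.75       223.3953     2,010.5574
  10    5,268.75     4,290.5573    42,905.5730
  Σ                  6,476.3274    53,535.3251
Price P = Σ PV = 6,476.3274.
Macaulay duration = Σ(t·PV) / P = 53,535.3251 / 6,476.3274 = 8.26631 half-year periods.
In years: 8.26631 / 2 = 4.13315 years.

4.13 years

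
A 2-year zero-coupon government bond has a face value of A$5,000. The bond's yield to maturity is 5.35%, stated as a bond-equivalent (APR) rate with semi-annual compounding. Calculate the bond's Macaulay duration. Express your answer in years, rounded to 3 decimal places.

A zero-coupon bond has a single cash flow at maturity, so its Macaulay duration equals its maturity: 2 years.
(Equivalently: 4 semi-annual periods ÷ 2 = 2 years.)

2.000 years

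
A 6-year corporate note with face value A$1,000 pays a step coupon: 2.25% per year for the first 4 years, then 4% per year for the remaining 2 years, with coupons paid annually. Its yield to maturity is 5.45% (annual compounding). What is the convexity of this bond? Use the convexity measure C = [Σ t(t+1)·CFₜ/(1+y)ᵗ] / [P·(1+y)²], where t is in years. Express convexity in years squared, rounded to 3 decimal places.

34.732

With y = 0.0545:
  t   CF        PV=CF/(1+0.0545)^t    t·PV        t(t+1)·PV
  1        22.50        21.3371        21.3371          42.6743
  2        22.50        20.2344        40.4687         121.4061
  3        22.50        19.1886        57.5657         230.2629
  4        22.50        18.1968        72.7874         363.9370
  5        40.00        30.6780       153.3900         920.3401
  6     1,040.00       756.4040     4,538.4242      31,768.9693
  Σ                    866.0389     4,883.9732      33,447.5897
P = 866.0389.
Convexity = Σ t(t+1)·PV / [P·(1+y)²] = 33,447.5897 / (866.0389 × 1.111970) = 34.73236.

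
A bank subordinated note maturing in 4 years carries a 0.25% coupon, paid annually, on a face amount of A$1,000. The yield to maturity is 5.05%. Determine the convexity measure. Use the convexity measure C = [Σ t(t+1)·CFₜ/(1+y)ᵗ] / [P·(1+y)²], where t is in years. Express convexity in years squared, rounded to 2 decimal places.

18.02

With y = 0.0505:
  t   CF        PV=CF/(1+0.0505)^t    t·PV        t(t+1)·PV
  1         2.50         2.3798         2.3798           4.7596
  2         2.50         2.2654         4.5308          13.5925
  3         2.50         2.1565         6.4695          25.8781
  4     1,002.50       823.1901     3,292.7605      16,463.8026
  Σ                    829.9919     3,306.1407      16,508.0329
P = 829.9919.
Convexity = Σ t(t+1)·PV / [P·(1+y)²] = 16,508.0329 / (829.9919 × 1.103550) = 18.02309.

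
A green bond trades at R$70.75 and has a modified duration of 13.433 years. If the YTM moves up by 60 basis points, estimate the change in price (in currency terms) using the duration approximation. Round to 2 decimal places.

-R$5.70

Duration approximation: ΔP/P ≈ -D_mod · Δy = -13.433 × (+0.006) = -0.080598.
ΔP ≈ 70.75 × (-0.080598) = -5.7023085.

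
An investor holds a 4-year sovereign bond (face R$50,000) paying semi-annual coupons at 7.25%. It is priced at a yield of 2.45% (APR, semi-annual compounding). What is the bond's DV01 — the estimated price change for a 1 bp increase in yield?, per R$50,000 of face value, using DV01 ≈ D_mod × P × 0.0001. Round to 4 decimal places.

Periodic yield y = 0.01225.
  t   CF        PV=CF/(1+0.01225)^t    t·PV
  1     1,812.50     1,790.5656     1,790.5656
  2     1,812.50     1,768.8966     3,537.7932
  3     1,812.50     1,747.4898     5,242.4695
  4     1,812.50     1,726.3421     6,905.3686
  5     1,812.50     1,705.4504     8,527.2519
  6     1,812.50     1,684.8114    10,108.8686
  7     1,812.50     1,664.4223    11,650.9559
  8    51,812.50    47,003.7237   376,029.7893
  Σ                 59,091.7019   423,793.0626
P = 59,091.7019; D_Mac = 7.17179 half-year periods = 3.58589 yrs; D_mod = 3.54250 yrs.
DV01 ≈ 3.54250 × 59,091.7019 × 0.0001 = 20.933221.

R$20.9332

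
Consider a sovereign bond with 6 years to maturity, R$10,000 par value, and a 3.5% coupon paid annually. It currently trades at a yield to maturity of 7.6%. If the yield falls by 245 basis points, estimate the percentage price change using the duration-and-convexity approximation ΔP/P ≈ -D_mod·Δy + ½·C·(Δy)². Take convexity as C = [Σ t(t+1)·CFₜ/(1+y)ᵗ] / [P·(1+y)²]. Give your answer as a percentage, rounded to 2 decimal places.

+13.37%

With y = 0.076:
  t   CF        PV=CF/(1+0.076)^t    t·PV        t(t+1)·PV
  1       350.00       325.2788       325.2788         650.5576
  2       350.00       302.3037       604.6075       1,813.8224
  3       350.00       280.9514       842.8543       3,371.4170
  4       350.00       261.1073     1,044.4291       5,222.1453
  5       350.00       242.6647     1,213.3237       7,279.9424
  6    10,350.00     6,669.0922    40,014.5532     280,101.8726
  Σ                  8,081.3982    44,045.0465     298,439.7573
P = 8,081.3982; D_Mac = 5.45018 yrs; D_mod = 5.06522 yrs; C = 31.89669.
Duration effect: -5.06522 × (-0.0245) = +0.124098
Convexity effect: 0.5 × 31.89669 × (-0.0245)² = +0.0095730
ΔP/P ≈ +0.124098 + 0.0095730 = +0.133671 = +13.3671%.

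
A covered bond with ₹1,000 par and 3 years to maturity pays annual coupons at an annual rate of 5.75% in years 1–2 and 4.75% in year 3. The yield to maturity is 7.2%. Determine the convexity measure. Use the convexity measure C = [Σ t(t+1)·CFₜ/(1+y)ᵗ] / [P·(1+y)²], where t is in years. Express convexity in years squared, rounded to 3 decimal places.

With y = 0.072:
  t   CF        PV=CF/(1+0.072)^t    t·PV        t(t+1)·PV
  1        57.50        53.6381        53.6381         107.2761
  2        57.50        50.0355       100.0710         300.2130
  3     1,047.50       850.2951     2,550.8853      10,203.5412
  Σ                    953.9687     2,704.5944      10,611.0303
P = 953.9687.
Convexity = Σ t(t+1)·PV / [P·(1+y)²] = 10,611.0303 / (953.9687 × 1.149184) = 9.67908.

9.679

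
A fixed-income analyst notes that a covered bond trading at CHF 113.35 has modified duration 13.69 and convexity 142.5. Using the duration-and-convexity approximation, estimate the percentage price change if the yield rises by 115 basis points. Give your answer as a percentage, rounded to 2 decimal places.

-14.80%

Duration effect: -D_mod·Δy = -13.69 × (+0.0115) = -0.157435
Convexity effect: ½·C·(Δy)² = 0.5 × 142.5 × (0.0115)² = +0.0094228125
ΔP/P ≈ -0.157435 + 0.0094228125 = -0.1480121875
= -14.80121875%.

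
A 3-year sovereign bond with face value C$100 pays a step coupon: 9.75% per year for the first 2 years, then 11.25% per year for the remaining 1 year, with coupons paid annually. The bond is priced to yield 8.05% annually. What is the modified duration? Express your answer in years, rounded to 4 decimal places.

2.5451 years

Periodic yield y = 0.0805. First find Macaulay duration:
  t   CF        PV=CF/(1+0.0805)^t    t·PV
  1         9.75         9.0236         9.0236
  2         9.75         8.3513        16.7026
  3       111.25        88.1913       264.5739
  Σ                    105.5662       290.3001
P = 105.5662; Macaulay duration = 290.3001 / 105.5662 = 2.74993 years.
Modified duration = D_Mac / (1 + y) = 2.74993 / 1.0805 = 2.54506 years.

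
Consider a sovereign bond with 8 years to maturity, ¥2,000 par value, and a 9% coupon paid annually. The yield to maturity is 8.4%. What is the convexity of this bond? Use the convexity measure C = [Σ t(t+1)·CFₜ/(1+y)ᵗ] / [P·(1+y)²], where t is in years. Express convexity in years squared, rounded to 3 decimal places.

With y = 0.084:
  t   CF        PV=CF/(1+0.084)^t    t·PV        t(t+1)·PV
  1       180.00       166.0517       166.0517         332.1033
  2       180.00       153.1842       306.3684         919.1051
  3       180.00       141.3138       423.9415       1,695.7659
  4       180.00       130.3633       521.4532       2,607.2662
  5       180.00       120.2614       601.3068       3,607.8407
  6       180.00       110.9422       665.6533       4,659.5728
  7       180.00       102.3452       716.4165       5,731.3319
  8     2,180.00     1,143.4633     9,147.7065      82,329.3587
  Σ                  2,067.9251    12,548.8978     101,882.3446
P = 2,067.9251.
Convexity = Σ t(t+1)·PV / [P·(1+y)²] = 101,882.3446 / (2,067.9251 × 1.175056) = 41.92814.

41.928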